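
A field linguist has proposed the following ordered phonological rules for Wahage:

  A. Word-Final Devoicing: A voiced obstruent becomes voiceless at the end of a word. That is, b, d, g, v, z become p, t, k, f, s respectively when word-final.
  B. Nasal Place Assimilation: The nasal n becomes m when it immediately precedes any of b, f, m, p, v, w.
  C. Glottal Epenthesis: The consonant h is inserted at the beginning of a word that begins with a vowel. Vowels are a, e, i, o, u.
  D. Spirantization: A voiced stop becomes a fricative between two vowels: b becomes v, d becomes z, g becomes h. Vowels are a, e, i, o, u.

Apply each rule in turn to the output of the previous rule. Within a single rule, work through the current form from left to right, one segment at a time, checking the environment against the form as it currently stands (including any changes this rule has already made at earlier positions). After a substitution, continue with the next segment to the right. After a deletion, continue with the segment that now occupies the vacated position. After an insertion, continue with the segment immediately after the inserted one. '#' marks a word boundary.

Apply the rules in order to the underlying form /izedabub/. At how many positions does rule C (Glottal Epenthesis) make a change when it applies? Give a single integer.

A Word-Final Devoicing: [izedabub] → [izedabup]
B Nasal Place Assimilation: no change — [izedabup]
C Glottal Epenthesis: [izedabup] → [hizedabup]
D Spirantization: [hizedabup] → [hizezavup]
Rule C changed 1 position(s).

1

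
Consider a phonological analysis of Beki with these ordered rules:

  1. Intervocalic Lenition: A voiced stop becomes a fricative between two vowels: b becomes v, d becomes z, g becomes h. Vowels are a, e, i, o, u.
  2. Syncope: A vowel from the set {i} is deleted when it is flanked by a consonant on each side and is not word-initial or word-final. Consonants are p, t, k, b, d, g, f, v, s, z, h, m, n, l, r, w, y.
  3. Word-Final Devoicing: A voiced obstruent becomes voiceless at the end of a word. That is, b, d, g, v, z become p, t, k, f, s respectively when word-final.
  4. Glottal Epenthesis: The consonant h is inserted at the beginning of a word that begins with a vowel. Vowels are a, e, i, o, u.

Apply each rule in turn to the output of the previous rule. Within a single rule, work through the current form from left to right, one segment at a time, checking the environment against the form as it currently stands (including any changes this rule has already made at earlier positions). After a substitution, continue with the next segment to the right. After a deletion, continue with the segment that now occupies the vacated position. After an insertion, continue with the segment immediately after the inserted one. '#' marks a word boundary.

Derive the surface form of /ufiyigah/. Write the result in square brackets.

[hufyhah]

1 Intervocalic Lenition: [ufiyigah] → [ufiyihah]
2 Syncope: [ufiyihah] → [ufyhah]
3 Word-Final Devoicing: no change — [ufyhah]
4 Glottal Epenthesis: [ufyhah] → [hufyhah]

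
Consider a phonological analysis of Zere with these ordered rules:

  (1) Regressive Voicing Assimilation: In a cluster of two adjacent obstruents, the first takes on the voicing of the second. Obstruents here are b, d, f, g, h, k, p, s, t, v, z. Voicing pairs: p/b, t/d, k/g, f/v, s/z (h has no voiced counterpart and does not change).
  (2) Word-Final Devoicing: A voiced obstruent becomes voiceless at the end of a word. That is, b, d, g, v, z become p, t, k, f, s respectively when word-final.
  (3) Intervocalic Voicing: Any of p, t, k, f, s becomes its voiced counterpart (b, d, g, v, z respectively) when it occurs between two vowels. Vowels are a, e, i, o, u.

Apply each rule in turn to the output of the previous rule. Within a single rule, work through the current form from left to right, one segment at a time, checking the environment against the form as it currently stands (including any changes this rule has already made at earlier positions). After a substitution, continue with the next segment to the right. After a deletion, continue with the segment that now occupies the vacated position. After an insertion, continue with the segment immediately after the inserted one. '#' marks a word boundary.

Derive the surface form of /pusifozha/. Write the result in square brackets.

(1) Regressive Voicing Assimilation: [pusifozha] → [pusifosha]
(2) Word-Final Devoicing: no change — [pusifosha]
(3) Intervocalic Voicing: [pusifosha] → [puzivosha]

[puzivosha]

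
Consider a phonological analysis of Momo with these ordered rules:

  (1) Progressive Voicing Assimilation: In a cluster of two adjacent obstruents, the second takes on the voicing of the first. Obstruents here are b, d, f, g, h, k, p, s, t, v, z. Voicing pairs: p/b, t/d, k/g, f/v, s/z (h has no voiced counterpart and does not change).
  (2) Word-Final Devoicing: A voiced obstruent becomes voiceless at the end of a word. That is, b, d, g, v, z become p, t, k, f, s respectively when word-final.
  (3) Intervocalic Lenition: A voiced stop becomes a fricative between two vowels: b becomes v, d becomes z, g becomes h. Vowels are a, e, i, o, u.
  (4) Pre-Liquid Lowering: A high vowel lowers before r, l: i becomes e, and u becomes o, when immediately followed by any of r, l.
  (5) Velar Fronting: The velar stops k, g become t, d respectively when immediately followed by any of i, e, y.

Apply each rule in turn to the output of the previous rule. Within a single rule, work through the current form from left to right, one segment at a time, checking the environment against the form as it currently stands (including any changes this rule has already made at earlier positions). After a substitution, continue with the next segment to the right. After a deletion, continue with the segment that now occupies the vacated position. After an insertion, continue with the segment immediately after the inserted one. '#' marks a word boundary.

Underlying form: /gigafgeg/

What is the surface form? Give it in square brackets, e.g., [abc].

[dihaftek]

(1) Progressive Voicing Assimilation: [gigafgeg] → [gigafkeg]
(2) Word-Final Devoicing: [gigafkeg] → [gigafkek]
(3) Intervocalic Lenition: [gigafkek] → [gihafkek]
(4) Pre-Liquid Lowering: no change — [gihafkek]
(5) Velar Fronting: [gihafkek] → [dihaftek]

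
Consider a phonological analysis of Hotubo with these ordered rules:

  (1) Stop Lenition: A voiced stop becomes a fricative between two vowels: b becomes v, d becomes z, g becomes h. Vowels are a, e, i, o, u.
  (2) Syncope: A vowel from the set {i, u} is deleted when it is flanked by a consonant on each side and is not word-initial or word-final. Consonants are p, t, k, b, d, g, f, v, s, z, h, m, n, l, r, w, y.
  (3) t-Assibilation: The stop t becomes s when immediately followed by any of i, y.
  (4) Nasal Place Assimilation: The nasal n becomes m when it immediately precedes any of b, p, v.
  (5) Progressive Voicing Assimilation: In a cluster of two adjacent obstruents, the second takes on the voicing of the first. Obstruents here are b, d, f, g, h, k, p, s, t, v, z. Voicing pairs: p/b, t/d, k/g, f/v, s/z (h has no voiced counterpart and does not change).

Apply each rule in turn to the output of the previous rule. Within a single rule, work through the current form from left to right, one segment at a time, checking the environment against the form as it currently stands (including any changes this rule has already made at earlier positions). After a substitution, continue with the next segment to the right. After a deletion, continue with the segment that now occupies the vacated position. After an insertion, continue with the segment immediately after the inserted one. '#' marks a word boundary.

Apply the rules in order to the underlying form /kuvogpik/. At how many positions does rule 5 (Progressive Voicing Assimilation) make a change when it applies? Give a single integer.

(1) Stop Lenition: no change — [kuvogpik]
(2) Syncope: [kuvogpik] → [kvogpk]
(3) t-Assibilation: no change — [kvogpk]
(4) Nasal Place Assimilation: no change — [kvogpk]
(5) Progressive Voicing Assimilation: [kvogpk] → [kfogbg]
Rule 5 changed 3 position(s).

3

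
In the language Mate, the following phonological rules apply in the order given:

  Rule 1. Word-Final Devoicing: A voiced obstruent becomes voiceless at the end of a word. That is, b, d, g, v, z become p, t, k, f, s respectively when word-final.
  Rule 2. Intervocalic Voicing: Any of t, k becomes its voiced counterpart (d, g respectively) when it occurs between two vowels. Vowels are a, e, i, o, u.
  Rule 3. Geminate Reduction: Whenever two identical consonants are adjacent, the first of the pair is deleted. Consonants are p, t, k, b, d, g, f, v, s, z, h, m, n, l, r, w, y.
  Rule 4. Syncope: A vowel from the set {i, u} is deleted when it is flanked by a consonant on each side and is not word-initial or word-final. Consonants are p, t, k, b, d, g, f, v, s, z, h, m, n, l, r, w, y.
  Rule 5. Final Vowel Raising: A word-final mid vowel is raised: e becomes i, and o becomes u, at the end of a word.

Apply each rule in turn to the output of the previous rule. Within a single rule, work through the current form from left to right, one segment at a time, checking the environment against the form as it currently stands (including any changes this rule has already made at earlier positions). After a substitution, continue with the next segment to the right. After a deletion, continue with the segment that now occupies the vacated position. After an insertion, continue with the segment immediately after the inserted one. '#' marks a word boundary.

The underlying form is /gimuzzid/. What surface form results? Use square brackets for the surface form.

Rule 1 Word-Final Devoicing: [gimuzzid] → [gimuzzit]
Rule 2 Intervocalic Voicing: no change — [gimuzzit]
Rule 3 Geminate Reduction: [gimuzzit] → [gimuzit]
Rule 4 Syncope: [gimuzit] → [gmzt]
Rule 5 Final Vowel Raising: no change — [gmzt]

[gmzt]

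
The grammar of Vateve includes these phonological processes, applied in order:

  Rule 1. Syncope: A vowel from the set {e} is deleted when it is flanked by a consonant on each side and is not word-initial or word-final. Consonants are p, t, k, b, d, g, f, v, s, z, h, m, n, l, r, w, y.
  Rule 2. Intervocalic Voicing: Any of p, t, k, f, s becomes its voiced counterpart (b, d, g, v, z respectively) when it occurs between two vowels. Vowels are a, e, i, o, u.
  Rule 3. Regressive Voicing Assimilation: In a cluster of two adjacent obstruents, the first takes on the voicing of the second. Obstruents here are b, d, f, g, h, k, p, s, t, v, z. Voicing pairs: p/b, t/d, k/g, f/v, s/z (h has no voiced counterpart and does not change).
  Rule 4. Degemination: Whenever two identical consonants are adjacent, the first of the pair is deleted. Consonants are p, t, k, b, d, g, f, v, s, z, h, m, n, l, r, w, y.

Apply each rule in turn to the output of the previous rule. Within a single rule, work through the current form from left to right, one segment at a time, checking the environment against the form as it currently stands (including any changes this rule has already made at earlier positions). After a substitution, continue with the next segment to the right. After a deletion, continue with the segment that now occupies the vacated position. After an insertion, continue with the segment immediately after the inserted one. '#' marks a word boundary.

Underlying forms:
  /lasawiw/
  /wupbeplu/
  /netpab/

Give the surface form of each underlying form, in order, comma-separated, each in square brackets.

/lasawiw/:
  Rule 1 Syncope: no change — [lasawiw]
  Rule 2 Intervocalic Voicing: [lasawiw] → [lazawiw]
  Rule 3 Regressive Voicing Assimilation: no change — [lazawiw]
  Rule 4 Degemination: no change — [lazawiw]
/wupbeplu/:
  Rule 1 Syncope: [wupbeplu] → [wupbplu]
  Rule 2 Intervocalic Voicing: no change — [wupbplu]
  Rule 3 Regressive Voicing Assimilation: [wupbplu] → [wubpplu]
  Rule 4 Degemination: [wubpplu] → [wubplu]
/netpab/:
  Rule 1 Syncope: [netpab] → [ntpab]
  Rule 2 Intervocalic Voicing: no change — [ntpab]
  Rule 3 Regressive Voicing Assimilation: no change — [ntpab]
  Rule 4 Degemination: no change — [ntpab]

[lazawiw], [wubplu], [ntpab]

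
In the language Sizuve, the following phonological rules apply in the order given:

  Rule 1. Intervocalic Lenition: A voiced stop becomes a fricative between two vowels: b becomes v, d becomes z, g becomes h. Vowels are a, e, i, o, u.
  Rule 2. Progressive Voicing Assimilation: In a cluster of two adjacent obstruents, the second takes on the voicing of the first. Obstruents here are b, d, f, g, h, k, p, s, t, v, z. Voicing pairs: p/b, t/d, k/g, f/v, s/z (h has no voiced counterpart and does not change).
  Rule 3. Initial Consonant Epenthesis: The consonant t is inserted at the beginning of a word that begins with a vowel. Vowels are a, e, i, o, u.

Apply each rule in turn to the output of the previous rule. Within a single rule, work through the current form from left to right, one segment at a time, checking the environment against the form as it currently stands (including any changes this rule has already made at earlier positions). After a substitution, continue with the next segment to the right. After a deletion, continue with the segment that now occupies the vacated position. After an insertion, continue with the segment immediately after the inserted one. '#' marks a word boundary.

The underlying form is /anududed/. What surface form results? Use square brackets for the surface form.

Rule 1 Intervocalic Lenition: [anududed] → [anuzuzed]
Rule 2 Progressive Voicing Assimilation: no change — [anuzuzed]
Rule 3 Initial Consonant Epenthesis: [anuzuzed] → [tanuzuzed]

[tanuzuzed]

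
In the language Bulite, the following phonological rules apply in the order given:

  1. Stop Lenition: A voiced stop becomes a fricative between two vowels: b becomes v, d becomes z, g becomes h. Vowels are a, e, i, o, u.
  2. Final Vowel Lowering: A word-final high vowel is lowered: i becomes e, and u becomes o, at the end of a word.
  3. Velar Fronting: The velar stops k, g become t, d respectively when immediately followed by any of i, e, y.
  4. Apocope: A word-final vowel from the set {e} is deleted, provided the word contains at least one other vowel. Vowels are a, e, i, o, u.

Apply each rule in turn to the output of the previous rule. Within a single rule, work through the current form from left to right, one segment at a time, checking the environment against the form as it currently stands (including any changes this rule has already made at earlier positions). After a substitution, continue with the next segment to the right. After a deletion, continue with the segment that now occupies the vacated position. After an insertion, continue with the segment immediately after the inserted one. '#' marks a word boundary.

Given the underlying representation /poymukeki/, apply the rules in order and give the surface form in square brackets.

[poymutet]

1 Stop Lenition: no change — [poymukeki]
2 Final Vowel Lowering: [poymukeki] → [poymukeke]
3 Velar Fronting: [poymukeke] → [poymutete]
4 Apocope: [poymutete] → [poymutet]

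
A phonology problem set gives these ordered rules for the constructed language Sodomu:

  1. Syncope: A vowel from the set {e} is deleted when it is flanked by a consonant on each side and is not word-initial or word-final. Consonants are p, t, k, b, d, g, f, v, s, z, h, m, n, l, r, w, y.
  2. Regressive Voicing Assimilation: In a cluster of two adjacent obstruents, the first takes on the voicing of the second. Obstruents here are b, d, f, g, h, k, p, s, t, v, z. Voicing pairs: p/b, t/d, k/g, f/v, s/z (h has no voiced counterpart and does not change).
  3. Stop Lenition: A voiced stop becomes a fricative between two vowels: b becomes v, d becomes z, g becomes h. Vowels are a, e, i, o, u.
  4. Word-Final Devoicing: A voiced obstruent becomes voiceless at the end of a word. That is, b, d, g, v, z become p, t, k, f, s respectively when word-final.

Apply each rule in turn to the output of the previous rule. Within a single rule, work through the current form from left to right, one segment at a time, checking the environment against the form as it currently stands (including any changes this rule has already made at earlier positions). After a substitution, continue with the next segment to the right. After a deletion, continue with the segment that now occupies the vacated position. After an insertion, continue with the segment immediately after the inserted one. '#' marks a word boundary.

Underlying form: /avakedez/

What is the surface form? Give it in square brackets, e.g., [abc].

1 Syncope: [avakedez] → [avakdz]
2 Regressive Voicing Assimilation: [avakdz] → [avagdz]
3 Stop Lenition: no change — [avagdz]
4 Word-Final Devoicing: [avagdz] → [avagds]

[avagds]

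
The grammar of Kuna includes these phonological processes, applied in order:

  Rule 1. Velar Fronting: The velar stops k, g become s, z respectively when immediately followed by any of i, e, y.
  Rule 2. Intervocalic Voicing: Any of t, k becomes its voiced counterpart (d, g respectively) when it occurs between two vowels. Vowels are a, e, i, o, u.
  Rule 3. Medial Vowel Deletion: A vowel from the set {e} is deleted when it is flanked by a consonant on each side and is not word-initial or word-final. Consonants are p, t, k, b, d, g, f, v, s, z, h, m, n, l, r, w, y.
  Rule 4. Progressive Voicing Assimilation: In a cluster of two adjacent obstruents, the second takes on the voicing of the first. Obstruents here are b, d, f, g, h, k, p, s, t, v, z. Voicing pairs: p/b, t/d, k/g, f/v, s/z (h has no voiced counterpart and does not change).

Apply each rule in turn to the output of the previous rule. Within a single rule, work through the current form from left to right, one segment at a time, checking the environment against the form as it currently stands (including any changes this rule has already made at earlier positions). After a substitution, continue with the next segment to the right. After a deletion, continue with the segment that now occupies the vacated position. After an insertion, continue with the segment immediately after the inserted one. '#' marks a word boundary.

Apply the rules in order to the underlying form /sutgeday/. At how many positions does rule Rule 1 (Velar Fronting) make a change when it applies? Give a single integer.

1

Rule 1 Velar Fronting: [sutgeday] → [sutzeday]
Rule 2 Intervocalic Voicing: no change — [sutzeday]
Rule 3 Medial Vowel Deletion: [sutzeday] → [sutzday]
Rule 4 Progressive Voicing Assimilation: [sutzday] → [sutstay]
Rule Rule 1 changed 1 position(s).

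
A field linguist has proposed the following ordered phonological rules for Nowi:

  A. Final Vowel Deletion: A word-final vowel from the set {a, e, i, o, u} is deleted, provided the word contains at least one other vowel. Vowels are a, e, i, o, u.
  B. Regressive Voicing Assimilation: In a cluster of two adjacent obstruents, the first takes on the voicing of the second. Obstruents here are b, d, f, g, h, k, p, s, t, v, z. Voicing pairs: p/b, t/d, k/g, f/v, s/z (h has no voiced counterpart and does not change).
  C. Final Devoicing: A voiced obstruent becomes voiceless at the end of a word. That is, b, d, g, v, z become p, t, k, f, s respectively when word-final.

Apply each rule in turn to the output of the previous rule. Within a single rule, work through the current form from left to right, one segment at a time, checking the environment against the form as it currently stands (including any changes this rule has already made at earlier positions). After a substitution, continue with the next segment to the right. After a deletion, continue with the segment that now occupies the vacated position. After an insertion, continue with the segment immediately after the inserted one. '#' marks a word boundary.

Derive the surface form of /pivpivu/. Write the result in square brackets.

[pifpif]

A Final Vowel Deletion: [pivpivu] → [pivpiv]
B Regressive Voicing Assimilation: [pivpiv] → [pifpiv]
C Final Devoicing: [pifpiv] → [pifpif]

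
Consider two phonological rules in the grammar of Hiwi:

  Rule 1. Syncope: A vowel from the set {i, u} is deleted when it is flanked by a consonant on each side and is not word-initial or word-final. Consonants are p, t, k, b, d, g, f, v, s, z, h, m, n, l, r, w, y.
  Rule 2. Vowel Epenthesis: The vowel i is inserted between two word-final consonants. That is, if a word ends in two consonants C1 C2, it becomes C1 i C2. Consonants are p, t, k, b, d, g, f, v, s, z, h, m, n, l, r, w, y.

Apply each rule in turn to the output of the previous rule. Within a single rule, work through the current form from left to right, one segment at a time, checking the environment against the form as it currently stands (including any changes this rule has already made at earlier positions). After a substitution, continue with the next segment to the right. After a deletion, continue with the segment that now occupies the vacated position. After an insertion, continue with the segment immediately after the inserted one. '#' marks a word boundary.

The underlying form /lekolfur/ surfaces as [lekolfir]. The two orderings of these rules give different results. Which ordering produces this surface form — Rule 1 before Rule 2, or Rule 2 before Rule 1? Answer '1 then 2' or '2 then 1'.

1 then 2

Order 1 then 2:
  1 Syncope: [lekolfur] → [lekolfr]
  2 Vowel Epenthesis: [lekolfr] → [lekolfir]
  result: [lekolfir]
Order 2 then 1:
  2 Vowel Epenthesis: no change — [lekolfur]
  1 Syncope: [lekolfur] → [lekolfr]
  result: [lekolfr]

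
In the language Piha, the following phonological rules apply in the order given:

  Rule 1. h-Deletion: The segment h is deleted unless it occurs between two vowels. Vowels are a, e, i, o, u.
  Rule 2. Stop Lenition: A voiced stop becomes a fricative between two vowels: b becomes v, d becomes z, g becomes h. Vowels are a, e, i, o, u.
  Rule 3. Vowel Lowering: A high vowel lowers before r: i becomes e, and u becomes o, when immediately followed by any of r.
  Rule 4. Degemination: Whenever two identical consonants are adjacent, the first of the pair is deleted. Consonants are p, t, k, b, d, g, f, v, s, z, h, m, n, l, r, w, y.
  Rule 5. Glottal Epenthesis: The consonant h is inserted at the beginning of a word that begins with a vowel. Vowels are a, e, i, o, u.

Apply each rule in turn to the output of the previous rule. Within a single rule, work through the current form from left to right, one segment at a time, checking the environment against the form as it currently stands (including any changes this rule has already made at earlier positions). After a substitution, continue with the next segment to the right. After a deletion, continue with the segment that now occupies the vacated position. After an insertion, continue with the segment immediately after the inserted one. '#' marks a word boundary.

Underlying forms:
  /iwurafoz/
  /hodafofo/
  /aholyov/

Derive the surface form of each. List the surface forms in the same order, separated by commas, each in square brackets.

[hiworafoz], [hozafofo], [haholyov]

/iwurafoz/:
  Rule 1 h-Deletion: no change — [iwurafoz]
  Rule 2 Stop Lenition: no change — [iwurafoz]
  Rule 3 Vowel Lowering: [iwurafoz] → [iworafoz]
  Rule 4 Degemination: no change — [iworafoz]
  Rule 5 Glottal Epenthesis: [iworafoz] → [hiworafoz]
/hodafofo/:
  Rule 1 h-Deletion: [hodafofo] → [odafofo]
  Rule 2 Stop Lenition: [odafofo] → [ozafofo]
  Rule 3 Vowel Lowering: no change — [ozafofo]
  Rule 4 Degemination: no change — [ozafofo]
  Rule 5 Glottal Epenthesis: [ozafofo] → [hozafofo]
/aholyov/:
  Rule 1 h-Deletion: no change — [aholyov]
  Rule 2 Stop Lenition: no change — [aholyov]
  Rule 3 Vowel Lowering: no change — [aholyov]
  Rule 4 Degemination: no change — [aholyov]
  Rule 5 Glottal Epenthesis: [aholyov] → [haholyov]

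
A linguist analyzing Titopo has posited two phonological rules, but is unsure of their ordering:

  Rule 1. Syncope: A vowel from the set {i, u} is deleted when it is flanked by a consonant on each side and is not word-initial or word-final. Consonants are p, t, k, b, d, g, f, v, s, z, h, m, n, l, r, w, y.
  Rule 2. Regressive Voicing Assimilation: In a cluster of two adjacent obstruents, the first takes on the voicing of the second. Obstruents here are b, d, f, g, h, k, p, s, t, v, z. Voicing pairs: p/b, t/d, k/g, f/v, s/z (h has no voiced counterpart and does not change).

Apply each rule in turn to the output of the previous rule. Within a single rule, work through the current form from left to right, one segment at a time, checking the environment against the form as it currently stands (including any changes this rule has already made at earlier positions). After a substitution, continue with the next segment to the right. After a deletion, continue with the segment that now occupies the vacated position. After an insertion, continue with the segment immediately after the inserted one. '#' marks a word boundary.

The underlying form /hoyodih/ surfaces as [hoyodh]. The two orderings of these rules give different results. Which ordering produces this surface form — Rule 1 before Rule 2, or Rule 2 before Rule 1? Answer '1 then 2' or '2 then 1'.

Order 1 then 2:
  1 Syncope: [hoyodih] → [hoyodh]
  2 Regressive Voicing Assimilation: [hoyodh] → [hoyoth]
  result: [hoyoth]
Order 2 then 1:
  2 Regressive Voicing Assimilation: no change — [hoyodih]
  1 Syncope: [hoyodih] → [hoyodh]
  result: [hoyodh]

2 then 1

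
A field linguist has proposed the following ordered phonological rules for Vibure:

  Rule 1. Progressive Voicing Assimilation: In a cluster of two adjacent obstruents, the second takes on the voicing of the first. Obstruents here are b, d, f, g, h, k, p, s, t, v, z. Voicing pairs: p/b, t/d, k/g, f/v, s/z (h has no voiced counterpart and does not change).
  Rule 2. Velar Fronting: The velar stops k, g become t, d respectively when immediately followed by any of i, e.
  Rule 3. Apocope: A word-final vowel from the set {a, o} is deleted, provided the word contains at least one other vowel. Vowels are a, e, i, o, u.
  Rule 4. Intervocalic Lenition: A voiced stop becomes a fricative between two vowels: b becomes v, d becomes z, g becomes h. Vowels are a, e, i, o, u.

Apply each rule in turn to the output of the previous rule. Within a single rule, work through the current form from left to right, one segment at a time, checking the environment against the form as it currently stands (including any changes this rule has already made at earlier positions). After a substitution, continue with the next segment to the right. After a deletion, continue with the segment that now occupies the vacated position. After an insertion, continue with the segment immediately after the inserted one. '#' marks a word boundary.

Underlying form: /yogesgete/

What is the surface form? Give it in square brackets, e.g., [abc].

Rule 1 Progressive Voicing Assimilation: [yogesgete] → [yogeskete]
Rule 2 Velar Fronting: [yogeskete] → [yodestete]
Rule 3 Apocope: no change — [yodestete]
Rule 4 Intervocalic Lenition: [yodestete] → [yozestete]

[yozestete]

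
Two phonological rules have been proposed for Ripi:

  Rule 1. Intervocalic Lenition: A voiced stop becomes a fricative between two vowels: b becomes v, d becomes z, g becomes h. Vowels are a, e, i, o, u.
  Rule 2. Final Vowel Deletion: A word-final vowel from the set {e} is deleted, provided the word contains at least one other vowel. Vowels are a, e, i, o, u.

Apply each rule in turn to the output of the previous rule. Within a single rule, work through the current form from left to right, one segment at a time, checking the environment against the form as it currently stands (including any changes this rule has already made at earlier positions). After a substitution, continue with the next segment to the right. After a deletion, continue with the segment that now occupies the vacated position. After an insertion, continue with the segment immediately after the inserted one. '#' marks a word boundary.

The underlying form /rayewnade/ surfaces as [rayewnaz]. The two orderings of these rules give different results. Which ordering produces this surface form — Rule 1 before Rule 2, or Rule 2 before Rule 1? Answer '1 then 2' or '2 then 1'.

Order 1 then 2:
  1 Intervocalic Lenition: [rayewnade] → [rayewnaze]
  2 Final Vowel Deletion: [rayewnaze] → [rayewnaz]
  result: [rayewnaz]
Order 2 then 1:
  2 Final Vowel Deletion: [rayewnade] → [rayewnad]
  1 Intervocalic Lenition: no change — [rayewnad]
  result: [rayewnad]

1 then 2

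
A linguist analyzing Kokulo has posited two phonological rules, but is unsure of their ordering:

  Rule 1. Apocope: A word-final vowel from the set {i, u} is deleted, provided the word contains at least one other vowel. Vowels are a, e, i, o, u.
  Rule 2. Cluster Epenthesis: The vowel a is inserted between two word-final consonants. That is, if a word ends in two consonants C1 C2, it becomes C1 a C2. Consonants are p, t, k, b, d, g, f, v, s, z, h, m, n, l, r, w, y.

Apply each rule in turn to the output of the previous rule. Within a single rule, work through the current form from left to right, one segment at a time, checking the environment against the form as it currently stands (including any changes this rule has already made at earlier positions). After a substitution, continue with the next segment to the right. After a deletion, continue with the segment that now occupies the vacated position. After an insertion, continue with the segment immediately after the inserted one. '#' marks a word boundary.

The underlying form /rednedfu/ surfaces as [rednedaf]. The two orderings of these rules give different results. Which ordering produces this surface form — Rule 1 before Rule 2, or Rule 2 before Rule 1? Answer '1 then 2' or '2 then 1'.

1 then 2

Order 1 then 2:
  1 Apocope: [rednedfu] → [rednedf]
  2 Cluster Epenthesis: [rednedf] → [rednedaf]
  result: [rednedaf]
Order 2 then 1:
  2 Cluster Epenthesis: no change — [rednedfu]
  1 Apocope: [rednedfu] → [rednedf]
  result: [rednedf]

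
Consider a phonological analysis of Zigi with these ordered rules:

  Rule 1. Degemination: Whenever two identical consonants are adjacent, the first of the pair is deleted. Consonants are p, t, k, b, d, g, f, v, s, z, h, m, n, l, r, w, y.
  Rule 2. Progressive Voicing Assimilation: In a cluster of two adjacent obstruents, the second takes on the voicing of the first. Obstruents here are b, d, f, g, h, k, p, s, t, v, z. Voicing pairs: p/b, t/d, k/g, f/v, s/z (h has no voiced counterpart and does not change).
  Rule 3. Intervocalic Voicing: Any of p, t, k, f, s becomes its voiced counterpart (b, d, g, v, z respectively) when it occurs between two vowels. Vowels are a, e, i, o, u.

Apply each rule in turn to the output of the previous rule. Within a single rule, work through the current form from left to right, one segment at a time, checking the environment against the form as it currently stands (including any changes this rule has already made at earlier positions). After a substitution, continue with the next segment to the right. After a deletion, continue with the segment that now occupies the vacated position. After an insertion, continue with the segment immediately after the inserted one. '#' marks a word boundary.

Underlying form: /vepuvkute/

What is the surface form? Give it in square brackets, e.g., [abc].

[vebuvgude]

Rule 1 Degemination: no change — [vepuvkute]
Rule 2 Progressive Voicing Assimilation: [vepuvkute] → [vepuvgute]
Rule 3 Intervocalic Voicing: [vepuvgute] → [vebuvgude]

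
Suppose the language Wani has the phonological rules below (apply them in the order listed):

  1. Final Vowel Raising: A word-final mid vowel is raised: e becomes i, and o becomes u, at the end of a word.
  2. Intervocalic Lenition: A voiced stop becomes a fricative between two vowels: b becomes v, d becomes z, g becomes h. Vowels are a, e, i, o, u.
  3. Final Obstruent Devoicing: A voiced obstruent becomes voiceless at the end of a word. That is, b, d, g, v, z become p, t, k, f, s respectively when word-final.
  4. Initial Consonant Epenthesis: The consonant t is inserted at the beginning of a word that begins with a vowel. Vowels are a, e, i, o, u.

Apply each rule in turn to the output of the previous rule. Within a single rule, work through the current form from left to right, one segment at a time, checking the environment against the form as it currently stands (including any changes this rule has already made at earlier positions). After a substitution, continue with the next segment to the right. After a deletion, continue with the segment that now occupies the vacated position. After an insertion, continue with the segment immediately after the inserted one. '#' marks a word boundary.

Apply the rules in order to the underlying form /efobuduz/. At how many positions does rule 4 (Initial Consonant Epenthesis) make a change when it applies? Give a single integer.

1

1 Final Vowel Raising: no change — [efobuduz]
2 Intervocalic Lenition: [efobuduz] → [efovuzuz]
3 Final Obstruent Devoicing: [efovuzuz] → [efovuzus]
4 Initial Consonant Epenthesis: [efovuzus] → [tefovuzus]
Rule 4 changed 1 position(s).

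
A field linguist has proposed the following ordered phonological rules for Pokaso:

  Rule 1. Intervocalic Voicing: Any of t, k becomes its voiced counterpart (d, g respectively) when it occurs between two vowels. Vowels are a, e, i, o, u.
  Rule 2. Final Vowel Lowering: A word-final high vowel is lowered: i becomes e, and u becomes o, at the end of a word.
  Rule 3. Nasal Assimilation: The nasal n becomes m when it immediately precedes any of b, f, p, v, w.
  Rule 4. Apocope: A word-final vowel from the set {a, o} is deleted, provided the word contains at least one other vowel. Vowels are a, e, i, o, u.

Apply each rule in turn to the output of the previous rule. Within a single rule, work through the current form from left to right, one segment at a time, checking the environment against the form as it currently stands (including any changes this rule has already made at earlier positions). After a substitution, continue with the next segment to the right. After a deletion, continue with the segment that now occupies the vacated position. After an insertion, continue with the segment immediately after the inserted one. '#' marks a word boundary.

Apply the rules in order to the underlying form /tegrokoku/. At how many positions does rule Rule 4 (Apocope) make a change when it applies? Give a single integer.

1

Rule 1 Intervocalic Voicing: [tegrokoku] → [tegrogogu]
Rule 2 Final Vowel Lowering: [tegrogogu] → [tegrogogo]
Rule 3 Nasal Assimilation: no change — [tegrogogo]
Rule 4 Apocope: [tegrogogo] → [tegrogog]
Rule Rule 4 changed 1 position(s).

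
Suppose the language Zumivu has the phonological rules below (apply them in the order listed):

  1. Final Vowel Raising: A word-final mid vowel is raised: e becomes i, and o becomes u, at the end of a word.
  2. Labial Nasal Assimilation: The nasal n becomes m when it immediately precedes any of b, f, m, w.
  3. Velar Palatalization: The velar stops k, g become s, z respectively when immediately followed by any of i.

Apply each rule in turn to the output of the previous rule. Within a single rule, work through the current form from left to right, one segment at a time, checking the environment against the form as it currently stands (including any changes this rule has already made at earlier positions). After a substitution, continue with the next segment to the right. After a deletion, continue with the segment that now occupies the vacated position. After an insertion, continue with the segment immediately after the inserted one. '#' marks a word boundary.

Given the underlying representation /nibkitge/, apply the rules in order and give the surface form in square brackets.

1 Final Vowel Raising: [nibkitge] → [nibkitgi]
2 Labial Nasal Assimilation: no change — [nibkitgi]
3 Velar Palatalization: [nibkitgi] → [nibsitzi]

[nibsitzi]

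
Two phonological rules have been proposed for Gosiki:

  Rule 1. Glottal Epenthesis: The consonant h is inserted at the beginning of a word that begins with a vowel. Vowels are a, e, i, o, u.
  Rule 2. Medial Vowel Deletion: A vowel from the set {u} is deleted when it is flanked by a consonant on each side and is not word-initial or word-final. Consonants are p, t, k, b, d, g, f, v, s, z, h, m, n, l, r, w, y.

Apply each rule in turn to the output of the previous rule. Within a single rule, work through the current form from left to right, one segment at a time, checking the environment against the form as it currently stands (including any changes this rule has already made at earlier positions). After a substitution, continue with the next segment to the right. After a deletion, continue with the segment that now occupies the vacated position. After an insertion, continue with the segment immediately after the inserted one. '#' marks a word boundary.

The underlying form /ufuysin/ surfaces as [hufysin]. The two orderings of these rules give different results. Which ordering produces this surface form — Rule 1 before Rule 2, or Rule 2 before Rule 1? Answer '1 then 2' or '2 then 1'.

Order 1 then 2:
  1 Glottal Epenthesis: [ufuysin] → [hufuysin]
  2 Medial Vowel Deletion: [hufuysin] → [hfysin]
  result: [hfysin]
Order 2 then 1:
  2 Medial Vowel Deletion: [ufuysin] → [ufysin]
  1 Glottal Epenthesis: [ufysin] → [hufysin]
  result: [hufysin]

2 then 1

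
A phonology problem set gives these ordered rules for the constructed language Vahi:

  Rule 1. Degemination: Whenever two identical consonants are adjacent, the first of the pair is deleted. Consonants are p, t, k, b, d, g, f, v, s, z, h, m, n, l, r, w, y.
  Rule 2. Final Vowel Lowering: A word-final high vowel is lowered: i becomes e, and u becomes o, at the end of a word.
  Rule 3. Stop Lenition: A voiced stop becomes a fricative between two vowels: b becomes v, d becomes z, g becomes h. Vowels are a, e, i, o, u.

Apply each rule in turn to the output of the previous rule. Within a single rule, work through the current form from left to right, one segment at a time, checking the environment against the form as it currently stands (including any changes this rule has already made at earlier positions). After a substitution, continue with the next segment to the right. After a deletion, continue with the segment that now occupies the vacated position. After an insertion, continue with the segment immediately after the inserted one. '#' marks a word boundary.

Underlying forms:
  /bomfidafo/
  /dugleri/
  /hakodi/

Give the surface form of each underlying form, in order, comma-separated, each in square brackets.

[bomfizafo], [duglere], [hakoze]

/bomfidafo/:
  Rule 1 Degemination: no change — [bomfidafo]
  Rule 2 Final Vowel Lowering: no change — [bomfidafo]
  Rule 3 Stop Lenition: [bomfidafo] → [bomfizafo]
/dugleri/:
  Rule 1 Degemination: no change — [dugleri]
  Rule 2 Final Vowel Lowering: [dugleri] → [duglere]
  Rule 3 Stop Lenition: no change — [duglere]
/hakodi/:
  Rule 1 Degemination: no change — [hakodi]
  Rule 2 Final Vowel Lowering: [hakodi] → [hakode]
  Rule 3 Stop Lenition: [hakode] → [hakoze]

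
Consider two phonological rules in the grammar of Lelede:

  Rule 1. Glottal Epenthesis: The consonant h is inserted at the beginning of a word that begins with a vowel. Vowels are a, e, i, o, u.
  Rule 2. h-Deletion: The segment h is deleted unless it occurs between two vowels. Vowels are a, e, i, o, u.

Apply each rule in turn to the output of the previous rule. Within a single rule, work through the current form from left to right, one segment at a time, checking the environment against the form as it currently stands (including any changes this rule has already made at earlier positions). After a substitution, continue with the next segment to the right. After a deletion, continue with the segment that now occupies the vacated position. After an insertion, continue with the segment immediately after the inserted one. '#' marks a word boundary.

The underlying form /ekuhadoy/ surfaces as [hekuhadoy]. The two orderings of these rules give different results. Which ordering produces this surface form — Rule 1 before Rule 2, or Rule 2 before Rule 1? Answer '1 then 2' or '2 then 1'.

2 then 1

Order 1 then 2:
  1 Glottal Epenthesis: [ekuhadoy] → [hekuhadoy]
  2 h-Deletion: [hekuhadoy] → [ekuhadoy]
  result: [ekuhadoy]
Order 2 then 1:
  2 h-Deletion: no change — [ekuhadoy]
  1 Glottal Epenthesis: [ekuhadoy] → [hekuhadoy]
  result: [hekuhadoy]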